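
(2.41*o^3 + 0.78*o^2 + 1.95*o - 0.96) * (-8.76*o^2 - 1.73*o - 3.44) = -21.1116*o^5 - 11.0021*o^4 - 26.7218*o^3 + 2.3529*o^2 - 5.0472*o + 3.3024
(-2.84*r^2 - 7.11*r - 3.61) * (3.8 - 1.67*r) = 4.7428*r^3 + 1.0817*r^2 - 20.9893*r - 13.718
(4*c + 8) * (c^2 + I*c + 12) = 4*c^3 + 8*c^2 + 4*I*c^2 + 48*c + 8*I*c + 96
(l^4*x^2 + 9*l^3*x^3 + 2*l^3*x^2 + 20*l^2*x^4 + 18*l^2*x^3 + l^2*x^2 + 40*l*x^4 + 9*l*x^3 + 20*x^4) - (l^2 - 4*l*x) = l^4*x^2 + 9*l^3*x^3 + 2*l^3*x^2 + 20*l^2*x^4 + 18*l^2*x^3 + l^2*x^2 - l^2 + 40*l*x^4 + 9*l*x^3 + 4*l*x + 20*x^4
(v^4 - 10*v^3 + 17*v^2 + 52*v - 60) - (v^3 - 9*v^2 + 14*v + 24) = v^4 - 11*v^3 + 26*v^2 + 38*v - 84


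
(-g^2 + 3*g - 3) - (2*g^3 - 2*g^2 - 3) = -2*g^3 + g^2 + 3*g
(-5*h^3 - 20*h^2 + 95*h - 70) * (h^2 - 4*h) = -5*h^5 + 175*h^3 - 450*h^2 + 280*h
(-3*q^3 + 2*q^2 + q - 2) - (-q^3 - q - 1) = -2*q^3 + 2*q^2 + 2*q - 1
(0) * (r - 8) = 0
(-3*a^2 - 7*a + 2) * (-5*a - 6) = 15*a^3 + 53*a^2 + 32*a - 12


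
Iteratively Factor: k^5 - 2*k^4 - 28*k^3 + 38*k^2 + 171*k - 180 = (k - 3)*(k^4 + k^3 - 25*k^2 - 37*k + 60) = (k - 3)*(k + 4)*(k^3 - 3*k^2 - 13*k + 15) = (k - 3)*(k - 1)*(k + 4)*(k^2 - 2*k - 15) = (k - 5)*(k - 3)*(k - 1)*(k + 4)*(k + 3)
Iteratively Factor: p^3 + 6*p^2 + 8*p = (p + 4)*(p^2 + 2*p) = p*(p + 4)*(p + 2)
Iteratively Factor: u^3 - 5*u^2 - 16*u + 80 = (u + 4)*(u^2 - 9*u + 20) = (u - 4)*(u + 4)*(u - 5)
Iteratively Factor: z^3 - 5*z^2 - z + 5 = (z + 1)*(z^2 - 6*z + 5) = (z - 1)*(z + 1)*(z - 5)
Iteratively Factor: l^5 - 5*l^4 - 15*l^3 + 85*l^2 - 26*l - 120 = (l - 2)*(l^4 - 3*l^3 - 21*l^2 + 43*l + 60) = (l - 2)*(l + 1)*(l^3 - 4*l^2 - 17*l + 60) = (l - 3)*(l - 2)*(l + 1)*(l^2 - l - 20) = (l - 5)*(l - 3)*(l - 2)*(l + 1)*(l + 4)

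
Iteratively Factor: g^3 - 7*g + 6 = (g + 3)*(g^2 - 3*g + 2) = (g - 1)*(g + 3)*(g - 2)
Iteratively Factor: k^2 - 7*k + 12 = (k - 3)*(k - 4)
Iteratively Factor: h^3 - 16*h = (h)*(h^2 - 16) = h*(h - 4)*(h + 4)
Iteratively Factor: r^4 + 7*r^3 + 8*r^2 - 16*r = (r - 1)*(r^3 + 8*r^2 + 16*r) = (r - 1)*(r + 4)*(r^2 + 4*r) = (r - 1)*(r + 4)^2*(r)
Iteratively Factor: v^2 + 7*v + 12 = (v + 4)*(v + 3)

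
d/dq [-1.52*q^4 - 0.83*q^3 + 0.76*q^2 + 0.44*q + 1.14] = -6.08*q^3 - 2.49*q^2 + 1.52*q + 0.44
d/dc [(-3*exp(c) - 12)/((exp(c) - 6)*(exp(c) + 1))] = 3*(exp(2*c) + 8*exp(c) - 14)*exp(c)/(exp(4*c) - 10*exp(3*c) + 13*exp(2*c) + 60*exp(c) + 36)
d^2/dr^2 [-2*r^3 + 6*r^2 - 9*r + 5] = 12 - 12*r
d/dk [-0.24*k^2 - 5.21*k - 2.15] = -0.48*k - 5.21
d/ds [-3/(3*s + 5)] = 9/(3*s + 5)^2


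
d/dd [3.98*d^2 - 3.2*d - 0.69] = 7.96*d - 3.2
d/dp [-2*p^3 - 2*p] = -6*p^2 - 2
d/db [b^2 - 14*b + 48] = 2*b - 14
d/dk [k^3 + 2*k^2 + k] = 3*k^2 + 4*k + 1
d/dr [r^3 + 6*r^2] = 3*r*(r + 4)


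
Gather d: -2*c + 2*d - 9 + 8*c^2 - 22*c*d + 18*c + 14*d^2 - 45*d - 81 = 8*c^2 + 16*c + 14*d^2 + d*(-22*c - 43) - 90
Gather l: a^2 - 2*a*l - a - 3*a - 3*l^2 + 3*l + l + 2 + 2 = a^2 - 4*a - 3*l^2 + l*(4 - 2*a) + 4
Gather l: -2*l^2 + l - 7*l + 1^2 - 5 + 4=-2*l^2 - 6*l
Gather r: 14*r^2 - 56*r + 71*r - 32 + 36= 14*r^2 + 15*r + 4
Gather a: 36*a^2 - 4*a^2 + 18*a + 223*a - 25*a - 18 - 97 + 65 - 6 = 32*a^2 + 216*a - 56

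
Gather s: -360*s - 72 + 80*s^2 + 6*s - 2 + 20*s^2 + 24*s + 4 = 100*s^2 - 330*s - 70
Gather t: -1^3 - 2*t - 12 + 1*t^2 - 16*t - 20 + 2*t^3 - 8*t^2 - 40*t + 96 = 2*t^3 - 7*t^2 - 58*t + 63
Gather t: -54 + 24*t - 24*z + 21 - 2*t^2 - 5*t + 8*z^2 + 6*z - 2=-2*t^2 + 19*t + 8*z^2 - 18*z - 35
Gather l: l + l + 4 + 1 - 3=2*l + 2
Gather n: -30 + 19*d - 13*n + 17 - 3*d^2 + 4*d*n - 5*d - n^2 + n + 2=-3*d^2 + 14*d - n^2 + n*(4*d - 12) - 11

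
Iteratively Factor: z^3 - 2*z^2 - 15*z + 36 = (z - 3)*(z^2 + z - 12) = (z - 3)^2*(z + 4)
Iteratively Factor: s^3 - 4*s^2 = (s - 4)*(s^2) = s*(s - 4)*(s)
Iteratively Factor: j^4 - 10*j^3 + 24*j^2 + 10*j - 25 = (j - 5)*(j^3 - 5*j^2 - j + 5) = (j - 5)^2*(j^2 - 1) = (j - 5)^2*(j + 1)*(j - 1)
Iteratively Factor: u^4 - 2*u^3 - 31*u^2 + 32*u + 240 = (u - 4)*(u^3 + 2*u^2 - 23*u - 60) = (u - 4)*(u + 3)*(u^2 - u - 20) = (u - 5)*(u - 4)*(u + 3)*(u + 4)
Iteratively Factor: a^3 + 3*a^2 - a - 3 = (a + 1)*(a^2 + 2*a - 3) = (a - 1)*(a + 1)*(a + 3)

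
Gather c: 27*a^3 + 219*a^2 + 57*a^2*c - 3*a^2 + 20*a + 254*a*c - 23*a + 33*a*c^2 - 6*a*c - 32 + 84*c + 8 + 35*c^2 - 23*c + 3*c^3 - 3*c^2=27*a^3 + 216*a^2 - 3*a + 3*c^3 + c^2*(33*a + 32) + c*(57*a^2 + 248*a + 61) - 24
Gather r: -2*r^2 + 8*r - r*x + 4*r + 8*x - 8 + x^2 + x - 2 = -2*r^2 + r*(12 - x) + x^2 + 9*x - 10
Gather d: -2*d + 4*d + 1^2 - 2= 2*d - 1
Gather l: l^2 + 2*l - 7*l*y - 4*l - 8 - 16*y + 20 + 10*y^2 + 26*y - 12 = l^2 + l*(-7*y - 2) + 10*y^2 + 10*y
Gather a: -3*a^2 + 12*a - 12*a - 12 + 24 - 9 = 3 - 3*a^2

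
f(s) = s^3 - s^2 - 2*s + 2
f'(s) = 3*s^2 - 2*s - 2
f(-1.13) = 1.54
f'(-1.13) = 4.09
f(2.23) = 3.66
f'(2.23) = 8.46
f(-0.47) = 2.62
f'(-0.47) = -0.40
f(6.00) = 170.00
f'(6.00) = 94.00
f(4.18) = 49.20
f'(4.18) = 42.06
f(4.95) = 88.88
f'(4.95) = 61.61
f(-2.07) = -7.01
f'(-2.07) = 14.99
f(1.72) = 0.69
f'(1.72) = 3.44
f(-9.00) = -790.00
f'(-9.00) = 259.00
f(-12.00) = -1846.00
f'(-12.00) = 454.00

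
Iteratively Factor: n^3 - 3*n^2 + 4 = (n - 2)*(n^2 - n - 2) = (n - 2)^2*(n + 1)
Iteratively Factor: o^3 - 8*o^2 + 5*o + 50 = (o - 5)*(o^2 - 3*o - 10) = (o - 5)*(o + 2)*(o - 5)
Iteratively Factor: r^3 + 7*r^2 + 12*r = (r + 4)*(r^2 + 3*r) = (r + 3)*(r + 4)*(r)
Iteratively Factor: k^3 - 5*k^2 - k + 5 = (k - 1)*(k^2 - 4*k - 5) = (k - 1)*(k + 1)*(k - 5)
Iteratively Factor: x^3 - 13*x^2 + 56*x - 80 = (x - 5)*(x^2 - 8*x + 16) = (x - 5)*(x - 4)*(x - 4)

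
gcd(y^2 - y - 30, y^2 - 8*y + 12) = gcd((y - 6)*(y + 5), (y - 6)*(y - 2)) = y - 6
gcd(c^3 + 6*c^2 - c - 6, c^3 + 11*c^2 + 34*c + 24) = c^2 + 7*c + 6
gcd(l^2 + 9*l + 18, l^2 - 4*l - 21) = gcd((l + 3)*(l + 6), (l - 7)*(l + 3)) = l + 3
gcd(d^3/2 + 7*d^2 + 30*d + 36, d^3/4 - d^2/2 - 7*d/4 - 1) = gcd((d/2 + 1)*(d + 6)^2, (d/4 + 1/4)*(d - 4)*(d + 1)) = 1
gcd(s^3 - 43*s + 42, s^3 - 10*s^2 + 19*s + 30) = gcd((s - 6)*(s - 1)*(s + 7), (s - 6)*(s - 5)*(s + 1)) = s - 6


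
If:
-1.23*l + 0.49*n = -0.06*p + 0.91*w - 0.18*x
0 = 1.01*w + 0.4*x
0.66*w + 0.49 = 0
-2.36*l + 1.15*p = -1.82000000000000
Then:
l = 0.48728813559322*p + 0.771186440677966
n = 1.10074368730543*p - 0.131588891334654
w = -0.74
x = 1.87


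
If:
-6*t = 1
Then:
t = -1/6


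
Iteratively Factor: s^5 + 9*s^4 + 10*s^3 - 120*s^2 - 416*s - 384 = (s + 4)*(s^4 + 5*s^3 - 10*s^2 - 80*s - 96) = (s + 3)*(s + 4)*(s^3 + 2*s^2 - 16*s - 32) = (s - 4)*(s + 3)*(s + 4)*(s^2 + 6*s + 8) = (s - 4)*(s + 3)*(s + 4)^2*(s + 2)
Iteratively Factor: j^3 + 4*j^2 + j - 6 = (j + 3)*(j^2 + j - 2) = (j - 1)*(j + 3)*(j + 2)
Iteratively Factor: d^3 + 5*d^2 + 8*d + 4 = (d + 1)*(d^2 + 4*d + 4) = (d + 1)*(d + 2)*(d + 2)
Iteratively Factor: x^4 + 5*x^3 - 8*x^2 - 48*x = (x - 3)*(x^3 + 8*x^2 + 16*x) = x*(x - 3)*(x^2 + 8*x + 16) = x*(x - 3)*(x + 4)*(x + 4)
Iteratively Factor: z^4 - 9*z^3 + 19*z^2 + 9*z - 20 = (z - 1)*(z^3 - 8*z^2 + 11*z + 20) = (z - 4)*(z - 1)*(z^2 - 4*z - 5) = (z - 4)*(z - 1)*(z + 1)*(z - 5)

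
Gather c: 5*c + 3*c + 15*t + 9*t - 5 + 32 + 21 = 8*c + 24*t + 48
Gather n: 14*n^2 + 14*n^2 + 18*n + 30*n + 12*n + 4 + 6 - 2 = 28*n^2 + 60*n + 8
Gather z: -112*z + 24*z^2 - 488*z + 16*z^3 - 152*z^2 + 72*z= 16*z^3 - 128*z^2 - 528*z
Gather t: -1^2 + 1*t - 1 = t - 2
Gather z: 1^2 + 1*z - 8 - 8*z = -7*z - 7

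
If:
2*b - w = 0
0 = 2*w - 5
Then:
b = 5/4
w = 5/2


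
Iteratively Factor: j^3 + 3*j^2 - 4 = (j - 1)*(j^2 + 4*j + 4) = (j - 1)*(j + 2)*(j + 2)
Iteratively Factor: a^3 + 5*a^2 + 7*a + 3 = (a + 3)*(a^2 + 2*a + 1) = (a + 1)*(a + 3)*(a + 1)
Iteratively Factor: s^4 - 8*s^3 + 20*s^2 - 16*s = (s)*(s^3 - 8*s^2 + 20*s - 16) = s*(s - 2)*(s^2 - 6*s + 8) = s*(s - 2)^2*(s - 4)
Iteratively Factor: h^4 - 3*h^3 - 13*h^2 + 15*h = (h + 3)*(h^3 - 6*h^2 + 5*h) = h*(h + 3)*(h^2 - 6*h + 5) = h*(h - 1)*(h + 3)*(h - 5)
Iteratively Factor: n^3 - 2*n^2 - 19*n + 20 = (n - 5)*(n^2 + 3*n - 4) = (n - 5)*(n + 4)*(n - 1)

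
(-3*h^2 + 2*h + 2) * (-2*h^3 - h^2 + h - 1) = 6*h^5 - h^4 - 9*h^3 + 3*h^2 - 2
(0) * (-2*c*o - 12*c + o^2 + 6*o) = 0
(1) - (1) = 0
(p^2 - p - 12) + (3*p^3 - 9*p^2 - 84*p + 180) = 3*p^3 - 8*p^2 - 85*p + 168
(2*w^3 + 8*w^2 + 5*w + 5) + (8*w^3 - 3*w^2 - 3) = 10*w^3 + 5*w^2 + 5*w + 2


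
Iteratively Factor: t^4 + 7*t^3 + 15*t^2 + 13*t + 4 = (t + 1)*(t^3 + 6*t^2 + 9*t + 4) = (t + 1)^2*(t^2 + 5*t + 4) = (t + 1)^3*(t + 4)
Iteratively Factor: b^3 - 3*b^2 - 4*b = (b - 4)*(b^2 + b) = (b - 4)*(b + 1)*(b)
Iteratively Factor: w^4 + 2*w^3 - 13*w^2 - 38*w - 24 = (w + 3)*(w^3 - w^2 - 10*w - 8) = (w + 2)*(w + 3)*(w^2 - 3*w - 4) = (w + 1)*(w + 2)*(w + 3)*(w - 4)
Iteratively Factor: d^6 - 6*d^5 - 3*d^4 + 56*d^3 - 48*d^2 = (d)*(d^5 - 6*d^4 - 3*d^3 + 56*d^2 - 48*d) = d*(d + 3)*(d^4 - 9*d^3 + 24*d^2 - 16*d) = d*(d - 4)*(d + 3)*(d^3 - 5*d^2 + 4*d) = d*(d - 4)^2*(d + 3)*(d^2 - d) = d*(d - 4)^2*(d - 1)*(d + 3)*(d)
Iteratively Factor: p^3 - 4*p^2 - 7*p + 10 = (p - 1)*(p^2 - 3*p - 10) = (p - 5)*(p - 1)*(p + 2)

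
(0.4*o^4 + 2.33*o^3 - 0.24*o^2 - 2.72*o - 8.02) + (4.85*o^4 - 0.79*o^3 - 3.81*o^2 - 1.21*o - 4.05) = 5.25*o^4 + 1.54*o^3 - 4.05*o^2 - 3.93*o - 12.07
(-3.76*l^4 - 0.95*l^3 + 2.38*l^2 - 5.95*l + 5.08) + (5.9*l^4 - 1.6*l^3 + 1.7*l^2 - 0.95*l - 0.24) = 2.14*l^4 - 2.55*l^3 + 4.08*l^2 - 6.9*l + 4.84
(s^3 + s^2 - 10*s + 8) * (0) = 0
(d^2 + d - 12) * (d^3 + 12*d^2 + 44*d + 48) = d^5 + 13*d^4 + 44*d^3 - 52*d^2 - 480*d - 576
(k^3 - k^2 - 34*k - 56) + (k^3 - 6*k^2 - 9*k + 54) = 2*k^3 - 7*k^2 - 43*k - 2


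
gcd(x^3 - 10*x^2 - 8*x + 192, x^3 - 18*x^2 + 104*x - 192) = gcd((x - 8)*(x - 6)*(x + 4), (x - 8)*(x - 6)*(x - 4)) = x^2 - 14*x + 48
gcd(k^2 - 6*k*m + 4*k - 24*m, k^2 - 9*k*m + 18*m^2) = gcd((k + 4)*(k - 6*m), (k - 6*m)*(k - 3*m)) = k - 6*m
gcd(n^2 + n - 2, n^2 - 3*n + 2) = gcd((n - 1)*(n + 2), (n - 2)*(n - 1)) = n - 1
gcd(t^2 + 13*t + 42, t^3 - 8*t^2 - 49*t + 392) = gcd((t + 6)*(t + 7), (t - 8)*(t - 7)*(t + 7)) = t + 7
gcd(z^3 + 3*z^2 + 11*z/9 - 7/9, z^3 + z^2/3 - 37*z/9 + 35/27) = z^2 + 2*z - 7/9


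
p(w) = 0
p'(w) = 0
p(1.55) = 0.00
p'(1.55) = 0.00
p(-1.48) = 0.00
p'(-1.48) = 0.00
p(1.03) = 0.00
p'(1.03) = 0.00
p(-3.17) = 0.00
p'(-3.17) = 0.00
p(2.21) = 0.00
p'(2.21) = 0.00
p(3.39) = 0.00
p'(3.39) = 0.00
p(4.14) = 0.00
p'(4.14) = 0.00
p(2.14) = 0.00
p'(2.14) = 0.00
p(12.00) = 0.00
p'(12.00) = 0.00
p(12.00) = 0.00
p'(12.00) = 0.00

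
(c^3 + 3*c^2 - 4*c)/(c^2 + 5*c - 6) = c*(c + 4)/(c + 6)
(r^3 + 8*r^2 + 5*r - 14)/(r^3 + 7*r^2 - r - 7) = (r + 2)/(r + 1)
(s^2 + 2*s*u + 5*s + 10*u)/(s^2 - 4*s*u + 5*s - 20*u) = (s + 2*u)/(s - 4*u)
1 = 1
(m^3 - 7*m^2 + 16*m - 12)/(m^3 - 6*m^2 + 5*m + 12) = (m^2 - 4*m + 4)/(m^2 - 3*m - 4)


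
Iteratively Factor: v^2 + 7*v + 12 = (v + 4)*(v + 3)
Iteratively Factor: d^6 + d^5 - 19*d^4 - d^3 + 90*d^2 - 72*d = (d - 3)*(d^5 + 4*d^4 - 7*d^3 - 22*d^2 + 24*d) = (d - 3)*(d - 1)*(d^4 + 5*d^3 - 2*d^2 - 24*d) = d*(d - 3)*(d - 1)*(d^3 + 5*d^2 - 2*d - 24) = d*(d - 3)*(d - 2)*(d - 1)*(d^2 + 7*d + 12) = d*(d - 3)*(d - 2)*(d - 1)*(d + 3)*(d + 4)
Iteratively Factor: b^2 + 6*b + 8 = (b + 2)*(b + 4)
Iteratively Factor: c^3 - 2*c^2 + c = (c - 1)*(c^2 - c) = c*(c - 1)*(c - 1)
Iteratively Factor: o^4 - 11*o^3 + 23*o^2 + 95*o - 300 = (o + 3)*(o^3 - 14*o^2 + 65*o - 100) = (o - 5)*(o + 3)*(o^2 - 9*o + 20) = (o - 5)^2*(o + 3)*(o - 4)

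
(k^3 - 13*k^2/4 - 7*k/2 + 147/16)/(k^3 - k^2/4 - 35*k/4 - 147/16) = (2*k - 3)/(2*k + 3)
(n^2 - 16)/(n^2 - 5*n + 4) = (n + 4)/(n - 1)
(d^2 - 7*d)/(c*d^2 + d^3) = (d - 7)/(d*(c + d))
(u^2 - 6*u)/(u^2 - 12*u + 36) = u/(u - 6)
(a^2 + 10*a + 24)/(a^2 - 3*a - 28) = (a + 6)/(a - 7)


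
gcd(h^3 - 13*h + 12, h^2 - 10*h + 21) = h - 3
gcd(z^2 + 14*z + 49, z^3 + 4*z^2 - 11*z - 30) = 1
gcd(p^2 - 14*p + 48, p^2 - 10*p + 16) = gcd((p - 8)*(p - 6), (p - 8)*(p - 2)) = p - 8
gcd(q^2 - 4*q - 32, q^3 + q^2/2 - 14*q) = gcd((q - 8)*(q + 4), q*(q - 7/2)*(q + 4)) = q + 4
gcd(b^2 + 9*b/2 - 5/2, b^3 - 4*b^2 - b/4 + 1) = b - 1/2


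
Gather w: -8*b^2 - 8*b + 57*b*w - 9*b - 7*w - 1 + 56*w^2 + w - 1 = -8*b^2 - 17*b + 56*w^2 + w*(57*b - 6) - 2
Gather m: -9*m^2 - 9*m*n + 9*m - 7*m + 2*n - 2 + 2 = -9*m^2 + m*(2 - 9*n) + 2*n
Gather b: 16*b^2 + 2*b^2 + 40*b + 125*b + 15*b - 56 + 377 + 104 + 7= 18*b^2 + 180*b + 432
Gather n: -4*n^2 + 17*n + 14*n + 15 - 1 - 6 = -4*n^2 + 31*n + 8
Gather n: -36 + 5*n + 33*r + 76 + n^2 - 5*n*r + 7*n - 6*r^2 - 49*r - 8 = n^2 + n*(12 - 5*r) - 6*r^2 - 16*r + 32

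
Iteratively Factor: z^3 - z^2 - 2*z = (z + 1)*(z^2 - 2*z) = (z - 2)*(z + 1)*(z)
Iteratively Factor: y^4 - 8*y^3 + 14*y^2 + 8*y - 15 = (y - 1)*(y^3 - 7*y^2 + 7*y + 15) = (y - 1)*(y + 1)*(y^2 - 8*y + 15) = (y - 5)*(y - 1)*(y + 1)*(y - 3)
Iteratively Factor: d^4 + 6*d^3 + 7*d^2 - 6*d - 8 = (d - 1)*(d^3 + 7*d^2 + 14*d + 8) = (d - 1)*(d + 2)*(d^2 + 5*d + 4) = (d - 1)*(d + 2)*(d + 4)*(d + 1)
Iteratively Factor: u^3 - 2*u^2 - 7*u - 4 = (u - 4)*(u^2 + 2*u + 1) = (u - 4)*(u + 1)*(u + 1)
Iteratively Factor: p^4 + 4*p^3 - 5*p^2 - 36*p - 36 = (p - 3)*(p^3 + 7*p^2 + 16*p + 12) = (p - 3)*(p + 2)*(p^2 + 5*p + 6) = (p - 3)*(p + 2)*(p + 3)*(p + 2)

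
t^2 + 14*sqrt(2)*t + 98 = (t + 7*sqrt(2))^2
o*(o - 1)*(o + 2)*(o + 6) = o^4 + 7*o^3 + 4*o^2 - 12*o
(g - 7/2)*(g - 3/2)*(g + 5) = g^3 - 79*g/4 + 105/4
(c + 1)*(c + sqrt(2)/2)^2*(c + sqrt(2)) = c^4 + c^3 + 2*sqrt(2)*c^3 + 5*c^2/2 + 2*sqrt(2)*c^2 + sqrt(2)*c/2 + 5*c/2 + sqrt(2)/2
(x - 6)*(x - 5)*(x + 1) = x^3 - 10*x^2 + 19*x + 30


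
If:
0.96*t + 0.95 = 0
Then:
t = -0.99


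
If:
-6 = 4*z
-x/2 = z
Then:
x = 3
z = -3/2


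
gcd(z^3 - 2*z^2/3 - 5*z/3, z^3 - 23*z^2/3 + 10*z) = z^2 - 5*z/3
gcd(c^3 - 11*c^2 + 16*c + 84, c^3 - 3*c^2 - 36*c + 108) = c - 6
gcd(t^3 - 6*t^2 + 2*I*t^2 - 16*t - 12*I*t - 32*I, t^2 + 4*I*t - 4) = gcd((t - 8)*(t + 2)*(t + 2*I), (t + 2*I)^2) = t + 2*I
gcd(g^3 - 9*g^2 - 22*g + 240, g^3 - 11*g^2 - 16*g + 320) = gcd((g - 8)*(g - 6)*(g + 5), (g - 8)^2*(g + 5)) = g^2 - 3*g - 40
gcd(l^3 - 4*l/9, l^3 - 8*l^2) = l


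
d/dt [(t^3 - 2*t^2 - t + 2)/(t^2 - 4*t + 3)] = (t^2 - 6*t + 5)/(t^2 - 6*t + 9)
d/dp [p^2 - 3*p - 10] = 2*p - 3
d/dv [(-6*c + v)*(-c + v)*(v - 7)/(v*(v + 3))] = (-6*c^2*v^2 + 84*c^2*v + 126*c^2 - 70*c*v^2 + v^4 + 6*v^3 - 21*v^2)/(v^2*(v^2 + 6*v + 9))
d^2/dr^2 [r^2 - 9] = 2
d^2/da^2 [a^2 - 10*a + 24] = 2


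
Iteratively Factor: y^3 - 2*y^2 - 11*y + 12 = (y - 4)*(y^2 + 2*y - 3) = (y - 4)*(y - 1)*(y + 3)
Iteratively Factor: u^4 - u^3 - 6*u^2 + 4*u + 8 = (u + 1)*(u^3 - 2*u^2 - 4*u + 8) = (u - 2)*(u + 1)*(u^2 - 4) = (u - 2)*(u + 1)*(u + 2)*(u - 2)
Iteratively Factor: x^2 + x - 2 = (x - 1)*(x + 2)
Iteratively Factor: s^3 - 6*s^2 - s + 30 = (s - 5)*(s^2 - s - 6) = (s - 5)*(s - 3)*(s + 2)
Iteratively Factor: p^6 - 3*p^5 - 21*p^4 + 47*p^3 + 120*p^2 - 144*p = (p - 4)*(p^5 + p^4 - 17*p^3 - 21*p^2 + 36*p) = (p - 4)*(p + 3)*(p^4 - 2*p^3 - 11*p^2 + 12*p) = p*(p - 4)*(p + 3)*(p^3 - 2*p^2 - 11*p + 12) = p*(p - 4)*(p - 1)*(p + 3)*(p^2 - p - 12) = p*(p - 4)^2*(p - 1)*(p + 3)*(p + 3)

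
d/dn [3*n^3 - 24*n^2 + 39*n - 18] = 9*n^2 - 48*n + 39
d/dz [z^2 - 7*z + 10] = 2*z - 7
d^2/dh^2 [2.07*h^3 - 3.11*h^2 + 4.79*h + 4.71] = 12.42*h - 6.22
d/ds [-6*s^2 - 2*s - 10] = -12*s - 2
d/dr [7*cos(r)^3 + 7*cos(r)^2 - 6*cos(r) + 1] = (-21*cos(r)^2 - 14*cos(r) + 6)*sin(r)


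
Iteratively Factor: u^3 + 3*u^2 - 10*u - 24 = (u - 3)*(u^2 + 6*u + 8) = (u - 3)*(u + 4)*(u + 2)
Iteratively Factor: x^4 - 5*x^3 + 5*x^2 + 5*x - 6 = (x - 1)*(x^3 - 4*x^2 + x + 6) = (x - 1)*(x + 1)*(x^2 - 5*x + 6) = (x - 3)*(x - 1)*(x + 1)*(x - 2)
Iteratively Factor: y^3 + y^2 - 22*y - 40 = (y - 5)*(y^2 + 6*y + 8) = (y - 5)*(y + 2)*(y + 4)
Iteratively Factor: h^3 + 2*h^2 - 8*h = (h)*(h^2 + 2*h - 8) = h*(h - 2)*(h + 4)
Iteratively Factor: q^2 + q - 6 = (q - 2)*(q + 3)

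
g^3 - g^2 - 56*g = g*(g - 8)*(g + 7)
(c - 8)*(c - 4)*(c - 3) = c^3 - 15*c^2 + 68*c - 96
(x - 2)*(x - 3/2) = x^2 - 7*x/2 + 3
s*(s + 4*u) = s^2 + 4*s*u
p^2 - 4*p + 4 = (p - 2)^2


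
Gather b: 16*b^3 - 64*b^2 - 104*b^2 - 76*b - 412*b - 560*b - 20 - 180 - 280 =16*b^3 - 168*b^2 - 1048*b - 480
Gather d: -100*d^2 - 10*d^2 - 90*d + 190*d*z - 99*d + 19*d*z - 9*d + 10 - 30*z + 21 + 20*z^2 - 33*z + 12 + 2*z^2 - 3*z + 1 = -110*d^2 + d*(209*z - 198) + 22*z^2 - 66*z + 44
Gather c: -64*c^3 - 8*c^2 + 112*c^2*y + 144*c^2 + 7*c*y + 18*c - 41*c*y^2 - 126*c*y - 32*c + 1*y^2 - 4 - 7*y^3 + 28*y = -64*c^3 + c^2*(112*y + 136) + c*(-41*y^2 - 119*y - 14) - 7*y^3 + y^2 + 28*y - 4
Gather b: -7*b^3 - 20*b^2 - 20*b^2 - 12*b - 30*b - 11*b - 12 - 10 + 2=-7*b^3 - 40*b^2 - 53*b - 20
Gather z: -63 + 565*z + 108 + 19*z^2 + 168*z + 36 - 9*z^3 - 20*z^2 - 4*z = -9*z^3 - z^2 + 729*z + 81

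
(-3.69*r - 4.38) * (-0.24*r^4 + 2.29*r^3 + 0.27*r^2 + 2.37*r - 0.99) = 0.8856*r^5 - 7.3989*r^4 - 11.0265*r^3 - 9.9279*r^2 - 6.7275*r + 4.3362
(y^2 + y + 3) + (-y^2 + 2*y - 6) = 3*y - 3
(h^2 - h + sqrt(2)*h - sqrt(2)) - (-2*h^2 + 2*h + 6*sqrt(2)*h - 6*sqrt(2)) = 3*h^2 - 5*sqrt(2)*h - 3*h + 5*sqrt(2)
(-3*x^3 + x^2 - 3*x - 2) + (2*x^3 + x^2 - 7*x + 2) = -x^3 + 2*x^2 - 10*x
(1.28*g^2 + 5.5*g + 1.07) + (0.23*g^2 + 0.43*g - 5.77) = 1.51*g^2 + 5.93*g - 4.7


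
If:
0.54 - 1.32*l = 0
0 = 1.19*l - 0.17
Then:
No Solution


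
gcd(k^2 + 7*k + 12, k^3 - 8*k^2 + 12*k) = 1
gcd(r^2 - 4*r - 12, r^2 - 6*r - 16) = r + 2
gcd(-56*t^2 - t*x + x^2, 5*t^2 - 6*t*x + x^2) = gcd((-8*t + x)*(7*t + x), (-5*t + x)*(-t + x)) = 1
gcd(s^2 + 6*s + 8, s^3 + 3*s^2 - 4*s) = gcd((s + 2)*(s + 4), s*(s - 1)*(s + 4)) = s + 4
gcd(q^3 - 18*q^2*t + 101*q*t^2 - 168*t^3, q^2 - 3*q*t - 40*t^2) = q - 8*t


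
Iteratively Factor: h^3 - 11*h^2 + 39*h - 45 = (h - 5)*(h^2 - 6*h + 9) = (h - 5)*(h - 3)*(h - 3)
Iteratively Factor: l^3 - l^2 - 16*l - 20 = (l + 2)*(l^2 - 3*l - 10) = (l + 2)^2*(l - 5)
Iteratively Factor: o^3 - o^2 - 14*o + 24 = (o - 3)*(o^2 + 2*o - 8) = (o - 3)*(o - 2)*(o + 4)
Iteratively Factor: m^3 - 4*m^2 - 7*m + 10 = (m - 1)*(m^2 - 3*m - 10) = (m - 5)*(m - 1)*(m + 2)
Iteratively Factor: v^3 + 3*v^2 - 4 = (v + 2)*(v^2 + v - 2) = (v + 2)^2*(v - 1)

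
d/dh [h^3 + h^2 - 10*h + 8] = 3*h^2 + 2*h - 10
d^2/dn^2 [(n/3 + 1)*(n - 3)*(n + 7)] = 2*n + 14/3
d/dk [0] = 0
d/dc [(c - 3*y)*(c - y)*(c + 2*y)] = 3*c^2 - 4*c*y - 5*y^2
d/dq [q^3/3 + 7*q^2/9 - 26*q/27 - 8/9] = q^2 + 14*q/9 - 26/27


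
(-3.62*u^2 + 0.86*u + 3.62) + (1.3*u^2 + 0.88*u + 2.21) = -2.32*u^2 + 1.74*u + 5.83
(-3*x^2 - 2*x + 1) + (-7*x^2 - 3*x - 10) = -10*x^2 - 5*x - 9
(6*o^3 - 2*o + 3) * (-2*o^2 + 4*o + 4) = -12*o^5 + 24*o^4 + 28*o^3 - 14*o^2 + 4*o + 12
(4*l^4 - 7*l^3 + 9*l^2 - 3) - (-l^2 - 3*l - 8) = 4*l^4 - 7*l^3 + 10*l^2 + 3*l + 5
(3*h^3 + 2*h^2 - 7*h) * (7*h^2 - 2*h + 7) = 21*h^5 + 8*h^4 - 32*h^3 + 28*h^2 - 49*h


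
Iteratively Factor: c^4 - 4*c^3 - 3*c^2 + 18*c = (c)*(c^3 - 4*c^2 - 3*c + 18) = c*(c - 3)*(c^2 - c - 6) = c*(c - 3)^2*(c + 2)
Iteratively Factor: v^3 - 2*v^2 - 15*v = (v - 5)*(v^2 + 3*v) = (v - 5)*(v + 3)*(v)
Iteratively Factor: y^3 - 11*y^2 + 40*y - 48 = (y - 4)*(y^2 - 7*y + 12) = (y - 4)^2*(y - 3)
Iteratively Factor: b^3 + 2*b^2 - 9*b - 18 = (b + 3)*(b^2 - b - 6) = (b + 2)*(b + 3)*(b - 3)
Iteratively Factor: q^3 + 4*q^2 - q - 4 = (q + 4)*(q^2 - 1) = (q + 1)*(q + 4)*(q - 1)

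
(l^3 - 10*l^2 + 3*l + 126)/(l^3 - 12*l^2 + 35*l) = (l^2 - 3*l - 18)/(l*(l - 5))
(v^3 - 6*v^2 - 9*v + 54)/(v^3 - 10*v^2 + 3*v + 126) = (v - 3)/(v - 7)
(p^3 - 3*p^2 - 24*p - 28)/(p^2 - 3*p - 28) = (p^2 + 4*p + 4)/(p + 4)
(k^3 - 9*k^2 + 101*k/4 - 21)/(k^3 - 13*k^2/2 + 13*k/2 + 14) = (k - 3/2)/(k + 1)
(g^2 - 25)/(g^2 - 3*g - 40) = (g - 5)/(g - 8)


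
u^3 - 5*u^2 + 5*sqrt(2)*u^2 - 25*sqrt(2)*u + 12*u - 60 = (u - 5)*(u + 2*sqrt(2))*(u + 3*sqrt(2))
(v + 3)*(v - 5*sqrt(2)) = v^2 - 5*sqrt(2)*v + 3*v - 15*sqrt(2)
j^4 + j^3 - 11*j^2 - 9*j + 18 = (j - 3)*(j - 1)*(j + 2)*(j + 3)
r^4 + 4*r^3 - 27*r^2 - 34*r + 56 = (r - 4)*(r - 1)*(r + 2)*(r + 7)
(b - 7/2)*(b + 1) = b^2 - 5*b/2 - 7/2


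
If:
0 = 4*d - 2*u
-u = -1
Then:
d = 1/2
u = 1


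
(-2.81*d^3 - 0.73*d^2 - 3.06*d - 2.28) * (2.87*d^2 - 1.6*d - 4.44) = -8.0647*d^5 + 2.4009*d^4 + 4.8622*d^3 + 1.5936*d^2 + 17.2344*d + 10.1232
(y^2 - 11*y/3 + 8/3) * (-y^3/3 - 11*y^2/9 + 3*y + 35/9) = -y^5/3 + 178*y^3/27 - 280*y^2/27 - 169*y/27 + 280/27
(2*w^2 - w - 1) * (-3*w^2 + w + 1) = -6*w^4 + 5*w^3 + 4*w^2 - 2*w - 1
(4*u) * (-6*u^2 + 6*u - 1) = -24*u^3 + 24*u^2 - 4*u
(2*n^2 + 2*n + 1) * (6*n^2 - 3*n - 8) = 12*n^4 + 6*n^3 - 16*n^2 - 19*n - 8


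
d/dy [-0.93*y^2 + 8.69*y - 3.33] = 8.69 - 1.86*y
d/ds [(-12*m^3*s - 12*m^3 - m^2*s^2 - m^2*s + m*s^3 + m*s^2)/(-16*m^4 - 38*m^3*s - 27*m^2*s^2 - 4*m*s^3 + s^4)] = m*(192*m^5 - 160*m^4*s - 440*m^4 - 174*m^3*s^2 - 240*m^3*s + 2*m^2*s^3 + 31*m^2*s^2 + 3*m*s^4 + 9*m*s^3 - s^5 - 2*s^4)/(256*m^7 + 960*m^6*s + 1348*m^5*s^2 + 832*m^4*s^3 + 169*m^3*s^4 - 29*m^2*s^5 - 9*m*s^6 + s^7)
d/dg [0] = 0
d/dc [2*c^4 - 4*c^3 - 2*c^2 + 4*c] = 8*c^3 - 12*c^2 - 4*c + 4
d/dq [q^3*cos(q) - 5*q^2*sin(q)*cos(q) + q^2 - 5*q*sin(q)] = -q^3*sin(q) + 3*q^2*cos(q) - 5*q^2*cos(2*q) - 5*q*sin(2*q) - 5*q*cos(q) + 2*q - 5*sin(q)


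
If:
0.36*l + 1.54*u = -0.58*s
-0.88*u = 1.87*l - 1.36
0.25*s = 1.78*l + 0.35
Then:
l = -2.62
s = -17.27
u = 7.12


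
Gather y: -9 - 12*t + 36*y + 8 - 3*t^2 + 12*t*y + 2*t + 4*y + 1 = -3*t^2 - 10*t + y*(12*t + 40)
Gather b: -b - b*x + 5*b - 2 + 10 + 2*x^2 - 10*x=b*(4 - x) + 2*x^2 - 10*x + 8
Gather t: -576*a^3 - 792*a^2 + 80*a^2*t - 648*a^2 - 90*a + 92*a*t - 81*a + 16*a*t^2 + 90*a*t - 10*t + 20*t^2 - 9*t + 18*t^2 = -576*a^3 - 1440*a^2 - 171*a + t^2*(16*a + 38) + t*(80*a^2 + 182*a - 19)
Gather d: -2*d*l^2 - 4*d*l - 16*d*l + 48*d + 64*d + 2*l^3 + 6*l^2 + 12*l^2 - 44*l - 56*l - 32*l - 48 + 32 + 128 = d*(-2*l^2 - 20*l + 112) + 2*l^3 + 18*l^2 - 132*l + 112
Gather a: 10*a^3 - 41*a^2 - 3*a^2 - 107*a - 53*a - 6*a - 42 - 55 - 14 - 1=10*a^3 - 44*a^2 - 166*a - 112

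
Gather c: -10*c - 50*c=-60*c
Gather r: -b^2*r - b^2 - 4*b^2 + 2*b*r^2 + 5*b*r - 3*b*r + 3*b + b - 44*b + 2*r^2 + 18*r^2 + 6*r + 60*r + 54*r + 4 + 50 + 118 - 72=-5*b^2 - 40*b + r^2*(2*b + 20) + r*(-b^2 + 2*b + 120) + 100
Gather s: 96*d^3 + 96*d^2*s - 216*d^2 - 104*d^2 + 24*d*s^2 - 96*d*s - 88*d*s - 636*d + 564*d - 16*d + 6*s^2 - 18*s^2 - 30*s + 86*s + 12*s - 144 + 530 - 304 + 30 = 96*d^3 - 320*d^2 - 88*d + s^2*(24*d - 12) + s*(96*d^2 - 184*d + 68) + 112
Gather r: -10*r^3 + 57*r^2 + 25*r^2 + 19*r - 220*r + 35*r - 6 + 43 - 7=-10*r^3 + 82*r^2 - 166*r + 30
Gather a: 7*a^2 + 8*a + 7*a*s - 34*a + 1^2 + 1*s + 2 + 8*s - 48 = 7*a^2 + a*(7*s - 26) + 9*s - 45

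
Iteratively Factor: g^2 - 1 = (g + 1)*(g - 1)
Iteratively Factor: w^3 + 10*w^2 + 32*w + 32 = (w + 4)*(w^2 + 6*w + 8) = (w + 4)^2*(w + 2)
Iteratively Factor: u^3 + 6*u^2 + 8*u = (u + 2)*(u^2 + 4*u) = (u + 2)*(u + 4)*(u)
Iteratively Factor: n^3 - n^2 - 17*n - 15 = (n + 1)*(n^2 - 2*n - 15) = (n - 5)*(n + 1)*(n + 3)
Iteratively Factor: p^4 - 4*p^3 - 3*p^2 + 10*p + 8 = (p + 1)*(p^3 - 5*p^2 + 2*p + 8) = (p - 4)*(p + 1)*(p^2 - p - 2) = (p - 4)*(p - 2)*(p + 1)*(p + 1)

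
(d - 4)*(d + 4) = d^2 - 16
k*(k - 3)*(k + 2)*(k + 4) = k^4 + 3*k^3 - 10*k^2 - 24*k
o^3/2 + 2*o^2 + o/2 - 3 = (o/2 + 1)*(o - 1)*(o + 3)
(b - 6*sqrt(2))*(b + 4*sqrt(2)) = b^2 - 2*sqrt(2)*b - 48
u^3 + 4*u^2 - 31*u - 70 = (u - 5)*(u + 2)*(u + 7)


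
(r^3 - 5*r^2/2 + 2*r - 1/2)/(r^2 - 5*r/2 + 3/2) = (2*r^2 - 3*r + 1)/(2*r - 3)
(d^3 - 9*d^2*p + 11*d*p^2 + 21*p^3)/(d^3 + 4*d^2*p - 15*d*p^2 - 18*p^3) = (d - 7*p)/(d + 6*p)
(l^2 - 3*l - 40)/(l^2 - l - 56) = (l + 5)/(l + 7)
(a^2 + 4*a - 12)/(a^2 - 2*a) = (a + 6)/a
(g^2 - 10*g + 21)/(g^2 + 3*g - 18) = (g - 7)/(g + 6)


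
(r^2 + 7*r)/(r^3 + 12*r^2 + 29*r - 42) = r/(r^2 + 5*r - 6)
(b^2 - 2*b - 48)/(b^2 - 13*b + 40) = (b + 6)/(b - 5)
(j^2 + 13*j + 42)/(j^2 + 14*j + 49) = (j + 6)/(j + 7)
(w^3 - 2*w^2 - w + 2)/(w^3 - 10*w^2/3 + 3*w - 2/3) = 3*(w + 1)/(3*w - 1)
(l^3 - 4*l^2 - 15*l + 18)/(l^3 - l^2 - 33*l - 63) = (l^2 - 7*l + 6)/(l^2 - 4*l - 21)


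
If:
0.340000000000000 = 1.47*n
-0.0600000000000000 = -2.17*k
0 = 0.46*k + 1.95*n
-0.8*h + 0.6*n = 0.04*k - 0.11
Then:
No Solution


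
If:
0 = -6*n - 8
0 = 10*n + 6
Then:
No Solution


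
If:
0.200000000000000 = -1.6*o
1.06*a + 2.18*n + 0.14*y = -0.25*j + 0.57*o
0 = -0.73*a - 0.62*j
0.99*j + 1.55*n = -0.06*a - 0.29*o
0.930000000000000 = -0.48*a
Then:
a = -1.94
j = 2.28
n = -1.36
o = -0.12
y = 31.24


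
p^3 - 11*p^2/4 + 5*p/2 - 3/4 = (p - 1)^2*(p - 3/4)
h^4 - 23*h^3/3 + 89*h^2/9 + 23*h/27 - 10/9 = (h - 6)*(h - 5/3)*(h - 1/3)*(h + 1/3)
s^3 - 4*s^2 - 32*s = s*(s - 8)*(s + 4)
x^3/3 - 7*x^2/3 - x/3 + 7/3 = (x/3 + 1/3)*(x - 7)*(x - 1)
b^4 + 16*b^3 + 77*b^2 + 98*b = b*(b + 2)*(b + 7)^2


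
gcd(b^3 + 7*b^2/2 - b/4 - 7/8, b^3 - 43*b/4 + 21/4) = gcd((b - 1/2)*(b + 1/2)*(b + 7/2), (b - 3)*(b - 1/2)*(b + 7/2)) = b^2 + 3*b - 7/4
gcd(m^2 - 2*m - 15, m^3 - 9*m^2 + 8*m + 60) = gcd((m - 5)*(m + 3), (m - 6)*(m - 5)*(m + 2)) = m - 5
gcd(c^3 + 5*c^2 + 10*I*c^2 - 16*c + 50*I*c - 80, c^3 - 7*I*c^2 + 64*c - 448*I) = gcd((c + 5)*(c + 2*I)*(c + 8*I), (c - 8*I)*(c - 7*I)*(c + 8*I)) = c + 8*I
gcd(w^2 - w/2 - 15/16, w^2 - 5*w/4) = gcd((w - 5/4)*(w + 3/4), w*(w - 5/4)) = w - 5/4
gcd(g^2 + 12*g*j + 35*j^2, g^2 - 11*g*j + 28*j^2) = 1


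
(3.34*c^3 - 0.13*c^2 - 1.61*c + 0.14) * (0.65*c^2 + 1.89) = 2.171*c^5 - 0.0845*c^4 + 5.2661*c^3 - 0.1547*c^2 - 3.0429*c + 0.2646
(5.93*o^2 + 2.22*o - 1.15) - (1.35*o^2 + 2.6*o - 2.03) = 4.58*o^2 - 0.38*o + 0.88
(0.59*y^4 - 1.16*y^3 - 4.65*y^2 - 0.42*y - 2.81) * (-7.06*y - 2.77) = -4.1654*y^5 + 6.5553*y^4 + 36.0422*y^3 + 15.8457*y^2 + 21.002*y + 7.7837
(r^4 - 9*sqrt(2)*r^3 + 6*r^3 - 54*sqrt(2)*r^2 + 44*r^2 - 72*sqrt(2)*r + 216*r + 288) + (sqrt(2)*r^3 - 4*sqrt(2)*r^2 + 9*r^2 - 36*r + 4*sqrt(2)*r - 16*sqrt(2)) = r^4 - 8*sqrt(2)*r^3 + 6*r^3 - 58*sqrt(2)*r^2 + 53*r^2 - 68*sqrt(2)*r + 180*r - 16*sqrt(2) + 288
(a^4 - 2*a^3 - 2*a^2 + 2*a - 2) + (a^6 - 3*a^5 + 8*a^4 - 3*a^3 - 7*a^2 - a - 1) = a^6 - 3*a^5 + 9*a^4 - 5*a^3 - 9*a^2 + a - 3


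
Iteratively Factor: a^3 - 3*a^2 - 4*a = (a - 4)*(a^2 + a) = a*(a - 4)*(a + 1)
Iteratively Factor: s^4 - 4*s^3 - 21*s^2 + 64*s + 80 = (s + 1)*(s^3 - 5*s^2 - 16*s + 80) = (s - 4)*(s + 1)*(s^2 - s - 20) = (s - 5)*(s - 4)*(s + 1)*(s + 4)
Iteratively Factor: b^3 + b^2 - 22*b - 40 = (b + 4)*(b^2 - 3*b - 10) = (b - 5)*(b + 4)*(b + 2)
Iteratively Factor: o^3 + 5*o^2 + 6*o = (o)*(o^2 + 5*o + 6) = o*(o + 2)*(o + 3)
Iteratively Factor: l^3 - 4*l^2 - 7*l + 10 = (l + 2)*(l^2 - 6*l + 5) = (l - 1)*(l + 2)*(l - 5)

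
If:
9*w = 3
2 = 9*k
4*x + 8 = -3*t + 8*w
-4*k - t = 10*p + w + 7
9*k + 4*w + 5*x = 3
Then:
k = 2/9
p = -49/75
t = -76/45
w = 1/3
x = -1/15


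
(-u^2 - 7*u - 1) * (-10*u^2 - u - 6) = 10*u^4 + 71*u^3 + 23*u^2 + 43*u + 6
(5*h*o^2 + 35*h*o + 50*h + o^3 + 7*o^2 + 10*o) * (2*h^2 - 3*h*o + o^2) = 10*h^3*o^2 + 70*h^3*o + 100*h^3 - 13*h^2*o^3 - 91*h^2*o^2 - 130*h^2*o + 2*h*o^4 + 14*h*o^3 + 20*h*o^2 + o^5 + 7*o^4 + 10*o^3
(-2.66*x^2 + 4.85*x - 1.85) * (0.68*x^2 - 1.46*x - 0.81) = -1.8088*x^4 + 7.1816*x^3 - 6.1844*x^2 - 1.2275*x + 1.4985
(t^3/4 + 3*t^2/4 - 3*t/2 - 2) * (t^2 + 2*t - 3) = t^5/4 + 5*t^4/4 - 3*t^3/4 - 29*t^2/4 + t/2 + 6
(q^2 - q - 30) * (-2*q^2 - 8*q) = -2*q^4 - 6*q^3 + 68*q^2 + 240*q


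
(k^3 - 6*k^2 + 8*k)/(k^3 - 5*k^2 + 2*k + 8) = k/(k + 1)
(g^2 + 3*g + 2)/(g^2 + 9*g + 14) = (g + 1)/(g + 7)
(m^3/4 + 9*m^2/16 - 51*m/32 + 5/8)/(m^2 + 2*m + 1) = (8*m^3 + 18*m^2 - 51*m + 20)/(32*(m^2 + 2*m + 1))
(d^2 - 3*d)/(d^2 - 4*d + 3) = d/(d - 1)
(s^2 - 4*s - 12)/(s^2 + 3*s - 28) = (s^2 - 4*s - 12)/(s^2 + 3*s - 28)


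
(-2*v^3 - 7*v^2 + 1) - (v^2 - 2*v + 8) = -2*v^3 - 8*v^2 + 2*v - 7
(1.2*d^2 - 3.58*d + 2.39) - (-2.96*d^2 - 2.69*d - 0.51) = 4.16*d^2 - 0.89*d + 2.9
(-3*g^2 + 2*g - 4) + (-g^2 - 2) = -4*g^2 + 2*g - 6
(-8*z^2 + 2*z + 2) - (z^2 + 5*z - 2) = -9*z^2 - 3*z + 4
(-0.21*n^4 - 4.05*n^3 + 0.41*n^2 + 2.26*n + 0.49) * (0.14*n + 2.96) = -0.0294*n^5 - 1.1886*n^4 - 11.9306*n^3 + 1.53*n^2 + 6.7582*n + 1.4504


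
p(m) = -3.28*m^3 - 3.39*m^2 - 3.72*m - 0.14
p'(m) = -9.84*m^2 - 6.78*m - 3.72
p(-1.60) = 10.57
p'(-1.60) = -18.06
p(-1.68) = 12.09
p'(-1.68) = -20.10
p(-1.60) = 10.57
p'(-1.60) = -18.06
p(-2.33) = 31.61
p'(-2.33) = -41.34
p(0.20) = -1.05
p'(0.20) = -5.47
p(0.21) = -1.10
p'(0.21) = -5.58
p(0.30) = -1.65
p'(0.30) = -6.64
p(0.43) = -2.63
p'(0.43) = -8.45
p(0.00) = -0.14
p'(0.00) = -3.72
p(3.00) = -130.37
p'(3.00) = -112.62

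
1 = 1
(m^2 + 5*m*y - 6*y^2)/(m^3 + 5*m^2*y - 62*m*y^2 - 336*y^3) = (-m + y)/(-m^2 + m*y + 56*y^2)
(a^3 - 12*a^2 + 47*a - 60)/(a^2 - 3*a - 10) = (a^2 - 7*a + 12)/(a + 2)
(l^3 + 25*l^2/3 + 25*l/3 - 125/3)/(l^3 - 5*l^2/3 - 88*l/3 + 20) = (3*l^2 + 10*l - 25)/(3*l^2 - 20*l + 12)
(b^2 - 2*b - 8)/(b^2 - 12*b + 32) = (b + 2)/(b - 8)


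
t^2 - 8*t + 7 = (t - 7)*(t - 1)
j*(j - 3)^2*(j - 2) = j^4 - 8*j^3 + 21*j^2 - 18*j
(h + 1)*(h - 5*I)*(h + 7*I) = h^3 + h^2 + 2*I*h^2 + 35*h + 2*I*h + 35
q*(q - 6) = q^2 - 6*q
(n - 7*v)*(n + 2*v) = n^2 - 5*n*v - 14*v^2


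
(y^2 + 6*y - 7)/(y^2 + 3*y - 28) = (y - 1)/(y - 4)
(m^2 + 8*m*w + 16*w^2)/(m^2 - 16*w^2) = (-m - 4*w)/(-m + 4*w)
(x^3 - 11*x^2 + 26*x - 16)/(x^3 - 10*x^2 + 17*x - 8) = (x - 2)/(x - 1)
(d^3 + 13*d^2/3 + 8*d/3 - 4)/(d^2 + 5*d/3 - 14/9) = 3*(d^2 + 5*d + 6)/(3*d + 7)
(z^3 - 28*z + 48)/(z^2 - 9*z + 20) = (z^2 + 4*z - 12)/(z - 5)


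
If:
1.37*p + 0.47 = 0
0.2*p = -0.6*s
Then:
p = -0.34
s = 0.11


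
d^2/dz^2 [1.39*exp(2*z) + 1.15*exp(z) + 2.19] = (5.56*exp(z) + 1.15)*exp(z)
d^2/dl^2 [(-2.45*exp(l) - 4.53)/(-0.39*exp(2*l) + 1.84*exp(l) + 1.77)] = (0.372645*exp(4*l) + 4.514172*exp(3*l) + 0.395226000000001*exp(2*l) + 19.865844*exp(l) - 7.077699)*exp(l)/(0.059319*exp(6*l) - 0.839592*exp(5*l) + 3.153501*exp(4*l) + 1.391408*exp(3*l) - 14.312043*exp(2*l) - 17.293608*exp(l) - 5.545233)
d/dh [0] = 0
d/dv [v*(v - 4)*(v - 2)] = 3*v^2 - 12*v + 8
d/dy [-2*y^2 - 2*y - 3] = -4*y - 2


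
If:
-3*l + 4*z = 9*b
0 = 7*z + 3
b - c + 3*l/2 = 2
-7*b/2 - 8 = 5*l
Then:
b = 72/161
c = -712/161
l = -44/23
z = -3/7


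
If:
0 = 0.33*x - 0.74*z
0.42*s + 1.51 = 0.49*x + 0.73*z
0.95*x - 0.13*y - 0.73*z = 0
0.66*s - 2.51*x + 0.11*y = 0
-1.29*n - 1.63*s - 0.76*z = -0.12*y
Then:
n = 12.24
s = -10.18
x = -3.39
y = -16.28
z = -1.51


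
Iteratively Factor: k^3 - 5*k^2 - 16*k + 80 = (k + 4)*(k^2 - 9*k + 20) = (k - 5)*(k + 4)*(k - 4)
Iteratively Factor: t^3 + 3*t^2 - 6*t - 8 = (t - 2)*(t^2 + 5*t + 4) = (t - 2)*(t + 1)*(t + 4)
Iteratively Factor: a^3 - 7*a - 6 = (a + 2)*(a^2 - 2*a - 3) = (a - 3)*(a + 2)*(a + 1)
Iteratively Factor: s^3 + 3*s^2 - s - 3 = (s + 1)*(s^2 + 2*s - 3) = (s + 1)*(s + 3)*(s - 1)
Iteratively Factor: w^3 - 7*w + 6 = (w + 3)*(w^2 - 3*w + 2) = (w - 1)*(w + 3)*(w - 2)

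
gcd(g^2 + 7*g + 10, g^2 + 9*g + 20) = g + 5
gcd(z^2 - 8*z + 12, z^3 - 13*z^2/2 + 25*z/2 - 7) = z - 2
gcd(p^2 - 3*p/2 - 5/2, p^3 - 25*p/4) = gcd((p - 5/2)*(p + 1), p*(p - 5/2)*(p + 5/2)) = p - 5/2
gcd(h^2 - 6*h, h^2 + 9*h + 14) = 1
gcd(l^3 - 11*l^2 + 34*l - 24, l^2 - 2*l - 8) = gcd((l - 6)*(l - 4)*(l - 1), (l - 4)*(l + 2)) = l - 4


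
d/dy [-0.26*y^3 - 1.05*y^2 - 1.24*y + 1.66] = -0.78*y^2 - 2.1*y - 1.24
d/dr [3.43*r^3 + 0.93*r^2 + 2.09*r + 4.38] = 10.29*r^2 + 1.86*r + 2.09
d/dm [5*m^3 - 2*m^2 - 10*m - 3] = 15*m^2 - 4*m - 10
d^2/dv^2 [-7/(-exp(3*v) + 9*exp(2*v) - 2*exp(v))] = 7*((-9*exp(2*v) + 36*exp(v) - 2)*(exp(2*v) - 9*exp(v) + 2) + 2*(3*exp(2*v) - 18*exp(v) + 2)^2)*exp(-v)/(exp(2*v) - 9*exp(v) + 2)^3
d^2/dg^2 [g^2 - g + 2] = 2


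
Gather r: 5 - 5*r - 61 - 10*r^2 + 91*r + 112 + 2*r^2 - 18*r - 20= -8*r^2 + 68*r + 36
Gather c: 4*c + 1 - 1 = 4*c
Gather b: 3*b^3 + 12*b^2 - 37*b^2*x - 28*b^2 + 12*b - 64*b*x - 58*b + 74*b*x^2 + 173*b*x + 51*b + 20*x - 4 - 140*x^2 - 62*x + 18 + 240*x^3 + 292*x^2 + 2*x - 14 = 3*b^3 + b^2*(-37*x - 16) + b*(74*x^2 + 109*x + 5) + 240*x^3 + 152*x^2 - 40*x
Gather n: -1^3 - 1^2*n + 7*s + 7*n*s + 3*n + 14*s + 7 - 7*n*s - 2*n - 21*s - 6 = 0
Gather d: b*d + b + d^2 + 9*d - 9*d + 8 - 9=b*d + b + d^2 - 1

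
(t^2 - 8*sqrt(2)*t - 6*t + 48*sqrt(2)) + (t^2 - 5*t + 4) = 2*t^2 - 8*sqrt(2)*t - 11*t + 4 + 48*sqrt(2)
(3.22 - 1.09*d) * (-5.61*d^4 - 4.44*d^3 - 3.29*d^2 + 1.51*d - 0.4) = 6.1149*d^5 - 13.2246*d^4 - 10.7107*d^3 - 12.2397*d^2 + 5.2982*d - 1.288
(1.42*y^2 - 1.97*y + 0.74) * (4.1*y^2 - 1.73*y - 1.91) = 5.822*y^4 - 10.5336*y^3 + 3.7299*y^2 + 2.4825*y - 1.4134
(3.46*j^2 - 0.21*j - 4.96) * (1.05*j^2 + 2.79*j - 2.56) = 3.633*j^4 + 9.4329*j^3 - 14.6515*j^2 - 13.3008*j + 12.6976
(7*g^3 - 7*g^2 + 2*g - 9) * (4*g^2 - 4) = 28*g^5 - 28*g^4 - 20*g^3 - 8*g^2 - 8*g + 36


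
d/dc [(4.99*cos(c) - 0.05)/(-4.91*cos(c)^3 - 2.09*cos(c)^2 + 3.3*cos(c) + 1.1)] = (-49.0018*cos(c)^3 - 9.6926*cos(c)^2 + 0.209*cos(c) - 5.654)*sin(c)/(24.1081*cos(c)^6 + 20.5238*cos(c)^5 - 28.0379*cos(c)^4 - 24.596*cos(c)^3 + 6.292*cos(c)^2 + 7.26*cos(c) + 1.21)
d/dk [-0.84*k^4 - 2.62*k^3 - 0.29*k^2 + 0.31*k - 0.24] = -3.36*k^3 - 7.86*k^2 - 0.58*k + 0.31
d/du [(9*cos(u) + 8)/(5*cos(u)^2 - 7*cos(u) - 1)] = (45*cos(u)^2 + 80*cos(u) - 47)*sin(u)/(5*sin(u)^2 + 7*cos(u) - 4)^2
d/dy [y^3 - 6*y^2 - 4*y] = 3*y^2 - 12*y - 4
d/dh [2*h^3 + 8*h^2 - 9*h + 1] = 6*h^2 + 16*h - 9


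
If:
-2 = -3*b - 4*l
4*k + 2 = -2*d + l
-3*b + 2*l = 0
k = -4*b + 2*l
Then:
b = 2/9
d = -7/18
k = -2/9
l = 1/3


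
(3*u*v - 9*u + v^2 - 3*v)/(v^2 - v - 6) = (3*u + v)/(v + 2)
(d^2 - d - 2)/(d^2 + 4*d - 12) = (d + 1)/(d + 6)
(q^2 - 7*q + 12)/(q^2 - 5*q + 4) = (q - 3)/(q - 1)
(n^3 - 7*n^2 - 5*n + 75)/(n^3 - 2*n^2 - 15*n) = (n - 5)/n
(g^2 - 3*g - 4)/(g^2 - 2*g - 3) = (g - 4)/(g - 3)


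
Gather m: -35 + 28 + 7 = 0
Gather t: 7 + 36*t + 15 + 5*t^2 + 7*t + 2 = 5*t^2 + 43*t + 24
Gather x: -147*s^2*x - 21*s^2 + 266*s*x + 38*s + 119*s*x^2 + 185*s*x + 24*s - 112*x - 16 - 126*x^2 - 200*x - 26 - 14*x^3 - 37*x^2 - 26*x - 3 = -21*s^2 + 62*s - 14*x^3 + x^2*(119*s - 163) + x*(-147*s^2 + 451*s - 338) - 45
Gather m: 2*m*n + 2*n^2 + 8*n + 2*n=2*m*n + 2*n^2 + 10*n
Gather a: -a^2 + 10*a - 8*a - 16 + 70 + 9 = -a^2 + 2*a + 63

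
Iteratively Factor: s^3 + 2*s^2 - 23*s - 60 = (s - 5)*(s^2 + 7*s + 12) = (s - 5)*(s + 3)*(s + 4)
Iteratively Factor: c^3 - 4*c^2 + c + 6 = (c - 2)*(c^2 - 2*c - 3) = (c - 2)*(c + 1)*(c - 3)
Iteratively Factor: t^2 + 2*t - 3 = (t - 1)*(t + 3)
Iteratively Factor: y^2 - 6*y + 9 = (y - 3)*(y - 3)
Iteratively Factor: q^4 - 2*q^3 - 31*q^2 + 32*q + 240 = (q - 4)*(q^3 + 2*q^2 - 23*q - 60) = (q - 4)*(q + 3)*(q^2 - q - 20) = (q - 4)*(q + 3)*(q + 4)*(q - 5)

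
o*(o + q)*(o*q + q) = o^3*q + o^2*q^2 + o^2*q + o*q^2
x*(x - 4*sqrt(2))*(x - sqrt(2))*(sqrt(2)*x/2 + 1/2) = sqrt(2)*x^4/2 - 9*x^3/2 + 3*sqrt(2)*x^2/2 + 4*x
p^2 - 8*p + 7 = (p - 7)*(p - 1)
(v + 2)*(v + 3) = v^2 + 5*v + 6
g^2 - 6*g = g*(g - 6)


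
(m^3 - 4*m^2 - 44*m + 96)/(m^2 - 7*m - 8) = (m^2 + 4*m - 12)/(m + 1)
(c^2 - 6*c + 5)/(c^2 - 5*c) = (c - 1)/c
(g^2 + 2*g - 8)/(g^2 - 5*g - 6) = (-g^2 - 2*g + 8)/(-g^2 + 5*g + 6)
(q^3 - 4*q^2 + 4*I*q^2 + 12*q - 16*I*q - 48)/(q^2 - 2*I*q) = q - 4 + 6*I - 24*I/q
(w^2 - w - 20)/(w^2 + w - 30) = (w + 4)/(w + 6)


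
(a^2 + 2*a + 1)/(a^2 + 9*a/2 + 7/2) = 2*(a + 1)/(2*a + 7)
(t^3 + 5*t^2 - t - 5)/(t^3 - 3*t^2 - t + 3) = (t + 5)/(t - 3)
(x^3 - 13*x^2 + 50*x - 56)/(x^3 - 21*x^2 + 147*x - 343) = (x^2 - 6*x + 8)/(x^2 - 14*x + 49)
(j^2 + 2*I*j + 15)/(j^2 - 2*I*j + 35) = (j - 3*I)/(j - 7*I)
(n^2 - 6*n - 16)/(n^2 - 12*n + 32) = (n + 2)/(n - 4)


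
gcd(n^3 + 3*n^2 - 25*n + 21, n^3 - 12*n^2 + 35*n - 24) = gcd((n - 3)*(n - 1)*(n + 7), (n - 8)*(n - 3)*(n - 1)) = n^2 - 4*n + 3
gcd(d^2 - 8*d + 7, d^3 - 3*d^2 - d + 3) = d - 1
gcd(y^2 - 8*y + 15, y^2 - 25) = y - 5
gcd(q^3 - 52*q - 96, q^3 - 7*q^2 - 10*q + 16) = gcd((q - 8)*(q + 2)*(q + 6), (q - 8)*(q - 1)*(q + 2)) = q^2 - 6*q - 16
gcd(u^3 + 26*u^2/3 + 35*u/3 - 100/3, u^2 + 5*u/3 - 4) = u - 4/3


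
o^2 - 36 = (o - 6)*(o + 6)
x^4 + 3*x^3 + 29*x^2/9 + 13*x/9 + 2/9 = (x + 1/3)*(x + 2/3)*(x + 1)^2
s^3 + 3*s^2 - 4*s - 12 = (s - 2)*(s + 2)*(s + 3)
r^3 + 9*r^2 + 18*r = r*(r + 3)*(r + 6)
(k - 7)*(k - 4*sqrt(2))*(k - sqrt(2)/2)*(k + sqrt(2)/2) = k^4 - 7*k^3 - 4*sqrt(2)*k^3 - k^2/2 + 28*sqrt(2)*k^2 + 2*sqrt(2)*k + 7*k/2 - 14*sqrt(2)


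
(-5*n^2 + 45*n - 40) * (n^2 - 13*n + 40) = -5*n^4 + 110*n^3 - 825*n^2 + 2320*n - 1600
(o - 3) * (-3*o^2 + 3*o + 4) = -3*o^3 + 12*o^2 - 5*o - 12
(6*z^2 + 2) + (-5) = 6*z^2 - 3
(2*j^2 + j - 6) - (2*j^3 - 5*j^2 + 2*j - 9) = -2*j^3 + 7*j^2 - j + 3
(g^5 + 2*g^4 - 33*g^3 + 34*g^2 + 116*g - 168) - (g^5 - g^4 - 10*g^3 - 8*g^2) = 3*g^4 - 23*g^3 + 42*g^2 + 116*g - 168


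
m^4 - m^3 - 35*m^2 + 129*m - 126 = (m - 3)^2*(m - 2)*(m + 7)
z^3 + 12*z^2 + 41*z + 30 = (z + 1)*(z + 5)*(z + 6)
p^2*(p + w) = p^3 + p^2*w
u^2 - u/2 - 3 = (u - 2)*(u + 3/2)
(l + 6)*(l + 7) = l^2 + 13*l + 42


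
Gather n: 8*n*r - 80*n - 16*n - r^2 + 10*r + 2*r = n*(8*r - 96) - r^2 + 12*r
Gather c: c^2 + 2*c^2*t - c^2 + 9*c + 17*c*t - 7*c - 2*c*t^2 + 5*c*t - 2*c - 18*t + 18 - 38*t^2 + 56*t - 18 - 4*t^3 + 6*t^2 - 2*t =2*c^2*t + c*(-2*t^2 + 22*t) - 4*t^3 - 32*t^2 + 36*t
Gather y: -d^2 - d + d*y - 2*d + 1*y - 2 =-d^2 - 3*d + y*(d + 1) - 2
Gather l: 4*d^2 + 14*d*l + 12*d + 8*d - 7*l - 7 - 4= 4*d^2 + 20*d + l*(14*d - 7) - 11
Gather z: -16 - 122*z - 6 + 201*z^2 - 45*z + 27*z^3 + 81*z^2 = 27*z^3 + 282*z^2 - 167*z - 22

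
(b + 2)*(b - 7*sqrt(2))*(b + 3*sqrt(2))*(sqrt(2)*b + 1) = sqrt(2)*b^4 - 7*b^3 + 2*sqrt(2)*b^3 - 46*sqrt(2)*b^2 - 14*b^2 - 92*sqrt(2)*b - 42*b - 84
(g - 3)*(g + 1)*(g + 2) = g^3 - 7*g - 6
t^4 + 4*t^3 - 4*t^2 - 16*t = t*(t - 2)*(t + 2)*(t + 4)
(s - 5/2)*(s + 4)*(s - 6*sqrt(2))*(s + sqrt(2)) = s^4 - 5*sqrt(2)*s^3 + 3*s^3/2 - 22*s^2 - 15*sqrt(2)*s^2/2 - 18*s + 50*sqrt(2)*s + 120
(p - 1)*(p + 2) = p^2 + p - 2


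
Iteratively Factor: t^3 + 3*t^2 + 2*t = (t + 1)*(t^2 + 2*t) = t*(t + 1)*(t + 2)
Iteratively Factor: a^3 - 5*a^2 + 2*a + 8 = (a - 4)*(a^2 - a - 2) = (a - 4)*(a - 2)*(a + 1)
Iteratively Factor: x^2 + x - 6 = (x - 2)*(x + 3)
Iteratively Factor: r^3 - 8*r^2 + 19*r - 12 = (r - 1)*(r^2 - 7*r + 12) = (r - 4)*(r - 1)*(r - 3)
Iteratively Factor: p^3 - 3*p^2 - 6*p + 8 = (p - 4)*(p^2 + p - 2) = (p - 4)*(p + 2)*(p - 1)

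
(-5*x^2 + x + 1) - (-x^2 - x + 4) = -4*x^2 + 2*x - 3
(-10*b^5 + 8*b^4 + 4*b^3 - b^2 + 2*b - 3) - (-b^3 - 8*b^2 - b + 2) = -10*b^5 + 8*b^4 + 5*b^3 + 7*b^2 + 3*b - 5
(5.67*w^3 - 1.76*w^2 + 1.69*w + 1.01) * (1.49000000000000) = 8.4483*w^3 - 2.6224*w^2 + 2.5181*w + 1.5049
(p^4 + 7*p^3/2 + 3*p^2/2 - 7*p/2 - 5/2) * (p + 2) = p^5 + 11*p^4/2 + 17*p^3/2 - p^2/2 - 19*p/2 - 5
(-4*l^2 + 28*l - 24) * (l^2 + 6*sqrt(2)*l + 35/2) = -4*l^4 - 24*sqrt(2)*l^3 + 28*l^3 - 94*l^2 + 168*sqrt(2)*l^2 - 144*sqrt(2)*l + 490*l - 420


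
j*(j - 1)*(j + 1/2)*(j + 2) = j^4 + 3*j^3/2 - 3*j^2/2 - j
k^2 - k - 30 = (k - 6)*(k + 5)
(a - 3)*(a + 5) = a^2 + 2*a - 15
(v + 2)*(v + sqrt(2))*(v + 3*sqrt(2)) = v^3 + 2*v^2 + 4*sqrt(2)*v^2 + 6*v + 8*sqrt(2)*v + 12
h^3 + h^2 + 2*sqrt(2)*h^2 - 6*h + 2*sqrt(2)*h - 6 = (h + 1)*(h - sqrt(2))*(h + 3*sqrt(2))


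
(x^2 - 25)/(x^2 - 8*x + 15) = (x + 5)/(x - 3)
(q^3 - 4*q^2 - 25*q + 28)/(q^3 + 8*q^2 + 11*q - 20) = (q - 7)/(q + 5)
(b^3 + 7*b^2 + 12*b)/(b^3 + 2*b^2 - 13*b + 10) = b*(b^2 + 7*b + 12)/(b^3 + 2*b^2 - 13*b + 10)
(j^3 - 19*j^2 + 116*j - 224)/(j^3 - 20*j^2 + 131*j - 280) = (j - 4)/(j - 5)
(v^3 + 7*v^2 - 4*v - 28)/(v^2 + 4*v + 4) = (v^2 + 5*v - 14)/(v + 2)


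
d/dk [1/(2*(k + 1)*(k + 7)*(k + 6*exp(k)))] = ((k + 1)*(k + 7)*(-6*exp(k) - 1) - (k + 1)*(k + 6*exp(k)) - (k + 7)*(k + 6*exp(k)))/(2*(k + 1)^2*(k + 7)^2*(k + 6*exp(k))^2)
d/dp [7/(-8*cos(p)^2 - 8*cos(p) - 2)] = -14*sin(p)/(2*cos(p) + 1)^3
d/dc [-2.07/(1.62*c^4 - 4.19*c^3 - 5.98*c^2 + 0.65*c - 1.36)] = (13.4136*c^3 - 26.0199*c^2 - 24.7572*c + 1.3455)/(-1.62*c^4 + 4.19*c^3 + 5.98*c^2 - 0.65*c + 1.36)^2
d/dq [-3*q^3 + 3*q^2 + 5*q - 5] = -9*q^2 + 6*q + 5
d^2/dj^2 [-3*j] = 0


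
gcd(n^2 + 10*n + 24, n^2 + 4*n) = n + 4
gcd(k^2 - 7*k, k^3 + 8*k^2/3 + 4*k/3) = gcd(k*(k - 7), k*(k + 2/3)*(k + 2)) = k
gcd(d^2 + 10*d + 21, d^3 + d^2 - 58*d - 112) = d + 7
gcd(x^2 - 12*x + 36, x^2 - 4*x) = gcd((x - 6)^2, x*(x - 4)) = 1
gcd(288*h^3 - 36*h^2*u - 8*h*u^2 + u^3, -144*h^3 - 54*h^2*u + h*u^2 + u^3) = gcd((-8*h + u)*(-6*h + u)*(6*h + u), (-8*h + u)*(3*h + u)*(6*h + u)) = -48*h^2 - 2*h*u + u^2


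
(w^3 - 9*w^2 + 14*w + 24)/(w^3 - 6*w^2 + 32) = (w^2 - 5*w - 6)/(w^2 - 2*w - 8)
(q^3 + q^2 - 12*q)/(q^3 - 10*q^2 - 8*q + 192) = q*(q - 3)/(q^2 - 14*q + 48)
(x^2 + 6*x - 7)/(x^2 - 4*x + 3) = (x + 7)/(x - 3)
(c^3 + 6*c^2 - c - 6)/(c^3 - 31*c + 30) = (c + 1)/(c - 5)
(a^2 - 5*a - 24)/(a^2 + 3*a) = (a - 8)/a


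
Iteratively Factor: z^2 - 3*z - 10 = (z + 2)*(z - 5)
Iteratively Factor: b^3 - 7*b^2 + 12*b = (b - 3)*(b^2 - 4*b) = (b - 4)*(b - 3)*(b)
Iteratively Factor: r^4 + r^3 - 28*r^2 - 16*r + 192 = (r + 4)*(r^3 - 3*r^2 - 16*r + 48) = (r - 4)*(r + 4)*(r^2 + r - 12) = (r - 4)*(r + 4)^2*(r - 3)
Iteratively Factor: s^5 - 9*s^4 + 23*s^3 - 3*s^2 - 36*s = (s - 3)*(s^4 - 6*s^3 + 5*s^2 + 12*s) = (s - 3)^2*(s^3 - 3*s^2 - 4*s) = (s - 3)^2*(s + 1)*(s^2 - 4*s) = (s - 4)*(s - 3)^2*(s + 1)*(s)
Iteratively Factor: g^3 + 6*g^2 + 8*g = (g + 2)*(g^2 + 4*g) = (g + 2)*(g + 4)*(g)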